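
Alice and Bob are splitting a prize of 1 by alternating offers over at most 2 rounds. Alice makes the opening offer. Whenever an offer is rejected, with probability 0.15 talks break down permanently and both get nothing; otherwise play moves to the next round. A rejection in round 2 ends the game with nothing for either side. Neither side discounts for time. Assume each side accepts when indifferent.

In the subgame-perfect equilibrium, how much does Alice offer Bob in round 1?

0.85

By backward induction:
Round 2 (Bob proposes): Alice will accept anything ≥ 0, so Bob offers 0 and keeps 1.
Round 1 (Alice proposes): rejecting gives Bob an expected 0.85 × 1 = 0.85, so Alice offers 0.85, keeping 0.15.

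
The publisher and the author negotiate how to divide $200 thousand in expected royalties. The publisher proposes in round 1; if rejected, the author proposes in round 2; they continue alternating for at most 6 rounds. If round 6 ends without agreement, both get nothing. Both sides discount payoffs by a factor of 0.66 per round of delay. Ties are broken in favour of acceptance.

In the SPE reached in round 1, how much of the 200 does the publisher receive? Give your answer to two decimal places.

110.52

Round 6 (the author proposes): the publisher will accept anything ≥ 0, so the author offers 0 and keeps 200.
Round 5 (the publisher proposes): the author can get 200 next round, worth 0.66 × 200 = 132 now; the publisher offers that and keeps 68.
Round 4 (the author proposes): the publisher can get 68 next round, worth 0.66 × 68 = 44.88 now; the author offers that and keeps 155.12.
Round 3 (the publisher proposes): the author can get 155.12 next round, worth 0.66 × 155.12 = 102.3792 now. The publisher offers 102.3792 and keeps 200 − 102.3792 = 97.6208.
Round 2 (the author proposes): the publisher can get 97.6208 next round, worth 0.66 × 97.6208 = 64.429728 now; the author offers that and keeps 135.570272.
Round 1 (the publisher proposes): the author can get 135.570272 next round, worth 0.66 × 135.570272 = 89.47637952 now, so the publisher offers 89.47637952, keeping 110.52362048.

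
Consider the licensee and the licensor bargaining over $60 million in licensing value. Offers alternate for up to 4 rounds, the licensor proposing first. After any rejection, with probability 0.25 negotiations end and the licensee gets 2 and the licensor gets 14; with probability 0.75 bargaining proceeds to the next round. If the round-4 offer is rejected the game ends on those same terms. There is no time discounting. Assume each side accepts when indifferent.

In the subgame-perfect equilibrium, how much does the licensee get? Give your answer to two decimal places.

Round 4 (the licensee proposes): the licensor gets 14 if talks fail, so the licensee offers 14 and keeps 46.
Round 3 (the licensor proposes): rejecting gives the licensee an expected 0.75 × 46 + 0.25 × 2 = 35. The licensor offers 35 and keeps 60 − 35 = 25.
Round 2 (the licensee proposes): rejecting gives the licensor an expected 0.75 × 25 + 0.25 × 14 = 22.25, so the licensee offers 22.25, keeping 37.75.
Round 1 (the licensor proposes): rejecting gives the licensee an expected 0.75 × 37.75 + 0.25 × 2 = 28.8125; the licensor offers that and keeps 31.1875.

28.81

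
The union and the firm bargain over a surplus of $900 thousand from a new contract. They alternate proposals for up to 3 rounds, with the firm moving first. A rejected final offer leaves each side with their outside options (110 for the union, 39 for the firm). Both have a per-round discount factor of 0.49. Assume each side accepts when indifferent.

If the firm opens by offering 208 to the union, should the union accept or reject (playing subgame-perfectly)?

Reject

Work out the union's continuation value if the offer is rejected.
Round 3 (the firm proposes): the union gets 110 if talks fail, so the firm offers 110 and keeps 790.
Round 2 (the union proposes): the firm can get 790 next round, worth 0.49 × 790 = 387.1 now. The union offers 387.1 and keeps 900 − 387.1 = 512.9.
So by rejecting in round 1, the union gets 512.9 next round, worth 0.49 × 512.9 = 251.321 now.
Offer 208 < 251.321, so the union rejects.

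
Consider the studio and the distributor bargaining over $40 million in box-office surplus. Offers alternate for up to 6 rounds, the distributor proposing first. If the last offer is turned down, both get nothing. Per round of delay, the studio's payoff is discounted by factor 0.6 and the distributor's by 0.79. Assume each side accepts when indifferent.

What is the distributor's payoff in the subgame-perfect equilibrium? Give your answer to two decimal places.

By backward induction:
Round 6 (the studio proposes): rejection yields 0 for the distributor; the studio offers 0 and keeps 40.
Round 5 (the distributor proposes): the studio can get 40 next round, worth 0.6 × 40 = 24 now. The distributor offers 24 and keeps 40 − 24 = 16.
Round 4 (the studio proposes): the distributor can get 16 next round, worth 0.79 × 16 = 12.64 now, so the studio offers 12.64, keeping 27.36.
Round 3 (the distributor proposes): the studio can get 27.36 next round, worth 0.6 × 27.36 = 16.416 now; the distributor offers that and keeps 23.584.
Round 2 (the studio proposes): the distributor can get 23.584 next round, worth 0.79 × 23.584 = 18.63136 now; the studio offers that and keeps 21.36864.
Round 1 (the distributor proposes): the studio can get 21.36864 next round, worth 0.6 × 21.36864 = 12.821184 now; the distributor offers that and keeps 27.178816.

27.18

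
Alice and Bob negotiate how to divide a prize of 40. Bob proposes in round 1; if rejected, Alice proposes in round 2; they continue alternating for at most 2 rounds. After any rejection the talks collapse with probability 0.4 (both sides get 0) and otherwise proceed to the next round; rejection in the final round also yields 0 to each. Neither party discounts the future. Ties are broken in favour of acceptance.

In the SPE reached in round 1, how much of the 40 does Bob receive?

By backward induction:
Round 2 (Alice proposes): Bob will accept anything ≥ 0, so Alice offers 0 and keeps 40.
Round 1 (Bob proposes): rejecting gives Alice an expected 0.6 × 40 = 24; Bob offers that and keeps 16.

16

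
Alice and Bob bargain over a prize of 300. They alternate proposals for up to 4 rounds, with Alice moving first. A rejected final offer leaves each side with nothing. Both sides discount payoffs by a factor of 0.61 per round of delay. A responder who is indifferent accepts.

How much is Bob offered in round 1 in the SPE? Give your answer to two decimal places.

By backward induction:
Round 4 (Bob proposes): Alice will accept anything ≥ 0, so Bob offers 0 and keeps 300.
Round 3 (Alice proposes): Bob can get 300 next round, worth 0.61 × 300 = 183 now, so Alice offers 183, keeping 117.
Round 2 (Bob proposes): Alice can get 117 next round, worth 0.61 × 117 = 71.37 now; Bob offers that and keeps 228.63.
Round 1 (Alice proposes): Bob can get 228.63 next round, worth 0.61 × 228.63 = 139.4643 now, so Alice offers 139.4643, keeping 160.5357.

139.46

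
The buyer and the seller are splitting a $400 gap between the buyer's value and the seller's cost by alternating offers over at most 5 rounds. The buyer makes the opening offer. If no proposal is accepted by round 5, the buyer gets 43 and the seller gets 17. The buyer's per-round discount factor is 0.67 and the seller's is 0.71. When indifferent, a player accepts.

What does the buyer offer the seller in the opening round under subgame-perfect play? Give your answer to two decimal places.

By backward induction:
Round 5 (the buyer proposes): the seller gets 17 if talks fail, so the buyer offers 17 and keeps 383.
Round 4 (the seller proposes): the buyer can get 383 next round, worth 0.67 × 383 = 256.61 now. The seller offers 256.61 and keeps 400 − 256.61 = 143.39.
Round 3 (the buyer proposes): the seller can get 143.39 next round, worth 0.71 × 143.39 = 101.8069 now; the buyer offers that and keeps 298.1931.
Round 2 (the seller proposes): the buyer can get 298.1931 next round, worth 0.67 × 298.1931 = 199.789377 now. The seller offers 199.789377 and keeps 400 − 199.789377 = 200.210623.
Round 1 (the buyer proposes): the seller can get 200.210623 next round, worth 0.71 × 200.210623 = 142.14954233 now, so the buyer offers 142.14954233, keeping 257.85045767.

142.15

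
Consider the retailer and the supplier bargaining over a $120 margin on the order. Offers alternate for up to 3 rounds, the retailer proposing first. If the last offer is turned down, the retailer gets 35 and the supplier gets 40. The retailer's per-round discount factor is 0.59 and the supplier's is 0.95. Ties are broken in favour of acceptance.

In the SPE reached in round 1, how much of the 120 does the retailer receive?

Round 3 (the retailer proposes): the supplier gets 40 if talks fail, so the retailer offers 40 and keeps 80.
Round 2 (the supplier proposes): the retailer can get 80 next round, worth 0.59 × 80 = 47.2 now; the supplier offers that and keeps 72.8.
Round 1 (the retailer proposes): the supplier can get 72.8 next round, worth 0.95 × 72.8 = 69.16 now; the retailer offers that and keeps 50.84.

50.84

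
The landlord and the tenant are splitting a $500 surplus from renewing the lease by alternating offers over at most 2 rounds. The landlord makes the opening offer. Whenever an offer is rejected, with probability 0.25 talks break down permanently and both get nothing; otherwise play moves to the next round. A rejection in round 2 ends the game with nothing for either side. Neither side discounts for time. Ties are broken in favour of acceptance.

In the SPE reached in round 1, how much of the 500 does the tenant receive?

375

Round 2 (the tenant proposes): the landlord will accept anything ≥ 0, so the tenant offers 0 and keeps 500.
Round 1 (the landlord proposes): rejecting gives the tenant an expected 0.75 × 500 = 375; the landlord offers that and keeps 125.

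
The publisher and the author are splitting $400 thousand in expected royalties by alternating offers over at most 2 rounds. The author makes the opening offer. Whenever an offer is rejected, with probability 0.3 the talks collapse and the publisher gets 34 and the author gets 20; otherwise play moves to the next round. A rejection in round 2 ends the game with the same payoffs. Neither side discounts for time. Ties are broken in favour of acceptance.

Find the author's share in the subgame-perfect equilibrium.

123.8

By backward induction:
Round 2 (the publisher proposes): the author gets 20 if talks fail, so the publisher offers 20 and keeps 380.
Round 1 (the author proposes): rejecting gives the publisher an expected 0.7 × 380 + 0.3 × 34 = 276.2. The author offers 276.2 and keeps 400 − 276.2 = 123.8.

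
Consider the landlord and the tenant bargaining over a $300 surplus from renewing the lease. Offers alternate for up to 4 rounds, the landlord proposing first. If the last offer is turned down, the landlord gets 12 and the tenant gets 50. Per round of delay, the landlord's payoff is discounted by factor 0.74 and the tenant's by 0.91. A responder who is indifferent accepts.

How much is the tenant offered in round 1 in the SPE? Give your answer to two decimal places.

Solve by backward induction from round 4.
Round 4 (the tenant proposes): the landlord gets 12 if talks fail, so the tenant offers 12 and keeps 288.
Round 3 (the landlord proposes): the tenant can get 288 next round, worth 0.91 × 288 = 262.08 now. The landlord offers 262.08 and keeps 300 − 262.08 = 37.92.
Round 2 (the tenant proposes): the landlord can get 37.92 next round, worth 0.74 × 37.92 = 28.0608 now. The tenant offers 28.0608 and keeps 300 − 28.0608 = 271.9392.
Round 1 (the landlord proposes): the tenant can get 271.9392 next round, worth 0.91 × 271.9392 = 247.464672 now; the landlord offers that and keeps 52.535328.

247.46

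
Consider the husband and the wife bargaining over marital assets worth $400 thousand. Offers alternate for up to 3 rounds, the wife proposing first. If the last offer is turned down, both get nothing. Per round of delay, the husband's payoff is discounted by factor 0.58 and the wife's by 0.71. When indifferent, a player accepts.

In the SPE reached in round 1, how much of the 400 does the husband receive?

By backward induction:
Round 3 (the wife proposes): rejection yields 0 for the husband; the wife offers 0 and keeps 400.
Round 2 (the husband proposes): the wife can get 400 next round, worth 0.71 × 400 = 284 now, so the husband offers 284, keeping 116.
Round 1 (the wife proposes): the husband can get 116 next round, worth 0.58 × 116 = 67.28 now. The wife offers 67.28 and keeps 400 − 67.28 = 332.72.

67.28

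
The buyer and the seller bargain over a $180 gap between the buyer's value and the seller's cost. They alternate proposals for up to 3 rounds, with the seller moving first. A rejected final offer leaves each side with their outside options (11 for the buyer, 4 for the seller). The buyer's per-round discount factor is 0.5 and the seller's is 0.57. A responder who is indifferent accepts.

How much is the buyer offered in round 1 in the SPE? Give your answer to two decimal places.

41.84

Round 3 (the seller proposes): the buyer gets 11 if talks fail, so the seller offers 11 and keeps 169.
Round 2 (the buyer proposes): the seller can get 169 next round, worth 0.57 × 169 = 96.33 now, so the buyer offers 96.33, keeping 83.67.
Round 1 (the seller proposes): the buyer can get 83.67 next round, worth 0.5 × 83.67 = 41.835 now, so the seller offers 41.835, keeping 138.165.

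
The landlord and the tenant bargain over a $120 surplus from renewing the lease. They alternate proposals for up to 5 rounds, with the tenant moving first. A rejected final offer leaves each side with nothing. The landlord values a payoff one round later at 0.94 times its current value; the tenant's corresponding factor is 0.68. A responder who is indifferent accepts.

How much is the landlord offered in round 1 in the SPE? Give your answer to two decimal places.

Solve by backward induction from round 5.
Round 5 (the tenant proposes): the landlord will accept anything ≥ 0, so the tenant offers 0 and keeps 120.
Round 4 (the landlord proposes): the tenant can get 120 next round, worth 0.68 × 120 = 81.6 now; the landlord offers that and keeps 38.4.
Round 3 (the tenant proposes): the landlord can get 38.4 next round, worth 0.94 × 38.4 = 36.096 now; the tenant offers that and keeps 83.904.
Round 2 (the landlord proposes): the tenant can get 83.904 next round, worth 0.68 × 83.904 = 57.05472 now; the landlord offers that and keeps 62.94528.
Round 1 (the tenant proposes): the landlord can get 62.94528 next round, worth 0.94 × 62.94528 = 59.1685632 now. The tenant offers 59.1685632 and keeps 120 − 59.1685632 = 60.8314368.

59.17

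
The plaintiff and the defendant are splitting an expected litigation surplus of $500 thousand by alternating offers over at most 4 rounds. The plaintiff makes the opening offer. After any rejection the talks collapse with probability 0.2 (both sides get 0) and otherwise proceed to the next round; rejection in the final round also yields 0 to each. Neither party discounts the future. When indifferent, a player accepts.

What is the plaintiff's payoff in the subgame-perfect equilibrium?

164

Round 4 (the defendant proposes): rejection yields 0 for the plaintiff; the defendant offers 0 and keeps 500.
Round 3 (the plaintiff proposes): rejecting gives the defendant an expected 0.8 × 500 = 400, so the plaintiff offers 400, keeping 100.
Round 2 (the defendant proposes): rejecting gives the plaintiff an expected 0.8 × 100 = 80, so the defendant offers 80, keeping 420.
Round 1 (the plaintiff proposes): rejecting gives the defendant an expected 0.8 × 420 = 336, so the plaintiff offers 336, keeping 164.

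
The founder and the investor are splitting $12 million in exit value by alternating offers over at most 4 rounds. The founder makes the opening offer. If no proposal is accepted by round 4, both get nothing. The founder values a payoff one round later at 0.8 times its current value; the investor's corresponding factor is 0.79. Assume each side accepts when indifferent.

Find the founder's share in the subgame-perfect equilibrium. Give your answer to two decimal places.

Round 4 (the investor proposes): the founder will accept anything ≥ 0, so the investor offers 0 and keeps 12.
Round 3 (the founder proposes): the investor can get 12 next round, worth 0.79 × 12 = 9.48 now; the founder offers that and keeps 2.52.
Round 2 (the investor proposes): the founder can get 2.52 next round, worth 0.8 × 2.52 = 2.016 now; the investor offers that and keeps 9.984.
Round 1 (the founder proposes): the investor can get 9.984 next round, worth 0.79 × 9.984 = 7.88736 now. The founder offers 7.88736 and keeps 12 − 7.88736 = 4.11264.

4.11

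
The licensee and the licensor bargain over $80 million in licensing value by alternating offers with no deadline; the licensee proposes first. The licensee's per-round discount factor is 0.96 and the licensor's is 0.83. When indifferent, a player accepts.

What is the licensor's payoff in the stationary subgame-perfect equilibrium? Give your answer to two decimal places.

When the licensee proposes, the licensor accepts any offer worth at least 0.83 times what the licensor would get by proposing next round; and vice versa.
This gives x = 80 − 0.83y and y = 80 − 0.96x, where x and y are each side's share when it proposes.
Hence (1 − 0.83·0.96)x = 80(1 − 0.83), i.e. 0.2032·x = 13.6.
x ≈ 66.9291; the licensor's share is 80 − x ≈ 13.0709.

13.07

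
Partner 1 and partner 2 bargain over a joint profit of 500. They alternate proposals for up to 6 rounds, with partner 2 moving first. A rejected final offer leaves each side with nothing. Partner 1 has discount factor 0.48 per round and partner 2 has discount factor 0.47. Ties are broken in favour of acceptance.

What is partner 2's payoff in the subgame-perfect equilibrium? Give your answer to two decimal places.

Round 6 (partner 1 proposes): rejection yields 0 for partner 2; partner 1 offers 0 and keeps 500.
Round 5 (partner 2 proposes): partner 1 can get 500 next round, worth 0.48 × 500 = 240 now; partner 2 offers that and keeps 260.
Round 4 (partner 1 proposes): partner 2 can get 260 next round, worth 0.47 × 260 = 122.2 now. Partner 1 offers 122.2 and keeps 500 − 122.2 = 377.8.
Round 3 (partner 2 proposes): partner 1 can get 377.8 next round, worth 0.48 × 377.8 = 181.344 now. Partner 2 offers 181.344 and keeps 500 − 181.344 = 318.656.
Round 2 (partner 1 proposes): partner 2 can get 318.656 next round, worth 0.47 × 318.656 = 149.76832 now, so partner 1 offers 149.76832, keeping 350.23168.
Round 1 (partner 2 proposes): partner 1 can get 350.23168 next round, worth 0.48 × 350.23168 = 168.1112064 now; partner 2 offers that and keeps 331.8887936.

331.89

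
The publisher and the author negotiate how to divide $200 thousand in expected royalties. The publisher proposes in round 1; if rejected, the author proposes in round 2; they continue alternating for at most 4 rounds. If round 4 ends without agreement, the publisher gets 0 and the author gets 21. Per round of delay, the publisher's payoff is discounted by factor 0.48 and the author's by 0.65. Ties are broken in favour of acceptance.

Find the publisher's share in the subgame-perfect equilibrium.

91.84

By backward induction:
Round 4 (the author proposes): rejection yields 0 for the publisher; the author offers 0 and keeps 200.
Round 3 (the publisher proposes): the author can get 200 next round, worth 0.65 × 200 = 130 now; the publisher offers that and keeps 70.
Round 2 (the author proposes): the publisher can get 70 next round, worth 0.48 × 70 = 33.6 now, so the author offers 33.6, keeping 166.4.
Round 1 (the publisher proposes): the author can get 166.4 next round, worth 0.65 × 166.4 = 108.16 now; the publisher offers that and keeps 91.84.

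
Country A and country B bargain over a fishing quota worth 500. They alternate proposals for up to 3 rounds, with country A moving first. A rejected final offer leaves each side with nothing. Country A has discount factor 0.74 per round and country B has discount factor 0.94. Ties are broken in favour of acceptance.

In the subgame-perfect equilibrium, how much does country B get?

Work backward from the last round.
Round 3 (country A proposes): country B will accept anything ≥ 0, so country A offers 0 and keeps 500.
Round 2 (country B proposes): country A can get 500 next round, worth 0.74 × 500 = 370 now. Country B offers 370 and keeps 500 − 370 = 130.
Round 1 (country A proposes): country B can get 130 next round, worth 0.94 × 130 = 122.2 now, so country A offers 122.2, keeping 377.8.

122.2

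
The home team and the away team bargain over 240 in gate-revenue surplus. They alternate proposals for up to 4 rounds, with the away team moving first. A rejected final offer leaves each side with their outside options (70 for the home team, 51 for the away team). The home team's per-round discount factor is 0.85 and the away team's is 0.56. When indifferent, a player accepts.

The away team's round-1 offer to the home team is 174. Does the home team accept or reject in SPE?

Round 4 (the home team proposes): the away team gets 51 if talks fail, so the home team offers 51 and keeps 189.
Round 3 (the away team proposes): the home team can get 189 next round, worth 0.85 × 189 = 160.65 now, so the away team offers 160.65, keeping 79.35.
Round 2 (the home team proposes): the away team can get 79.35 next round, worth 0.56 × 79.35 = 44.436 now, so the home team offers 44.436, keeping 195.564.
So by rejecting in round 1, the home team gets 195.564 next round, worth 0.85 × 195.564 = 166.2294 now.
Offer 174 ≥ 166.2294, so the home team accepts.

Accept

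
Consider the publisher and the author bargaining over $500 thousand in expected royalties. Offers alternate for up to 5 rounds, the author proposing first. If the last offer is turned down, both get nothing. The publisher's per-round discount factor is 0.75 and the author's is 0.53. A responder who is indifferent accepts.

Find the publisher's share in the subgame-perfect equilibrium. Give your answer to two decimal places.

Solve by backward induction from round 5.
Round 5 (the author proposes): rejection yields 0 for the publisher; the author offers 0 and keeps 500.
Round 4 (the publisher proposes): the author can get 500 next round, worth 0.53 × 500 = 265 now, so the publisher offers 265, keeping 235.
Round 3 (the author proposes): the publisher can get 235 next round, worth 0.75 × 235 = 176.25 now. The author offers 176.25 and keeps 500 − 176.25 = 323.75.
Round 2 (the publisher proposes): the author can get 323.75 next round, worth 0.53 × 323.75 = 171.5875 now. The publisher offers 171.5875 and keeps 500 − 171.5875 = 328.4125.
Round 1 (the author proposes): the publisher can get 328.4125 next round, worth 0.75 × 328.4125 = 246.309375 now; the author offers that and keeps 253.690625.

246.31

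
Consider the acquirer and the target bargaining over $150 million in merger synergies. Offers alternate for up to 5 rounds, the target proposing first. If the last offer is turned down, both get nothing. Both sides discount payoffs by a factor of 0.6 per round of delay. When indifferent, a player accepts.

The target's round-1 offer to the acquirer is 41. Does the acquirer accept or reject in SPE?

Work out the acquirer's continuation value if the offer is rejected.
Round 5 (the target proposes): rejection yields 0 for the acquirer; the target offers 0 and keeps 150.
Round 4 (the acquirer proposes): the target can get 150 next round, worth 0.6 × 150 = 90 now; the acquirer offers that and keeps 60.
Round 3 (the target proposes): the acquirer can get 60 next round, worth 0.6 × 60 = 36 now; the target offers that and keeps 114.
Round 2 (the acquirer proposes): the target can get 114 next round, worth 0.6 × 114 = 68.4 now, so the acquirer offers 68.4, keeping 81.6.
So by rejecting in round 1, the acquirer gets 81.6 next round, worth 0.6 × 81.6 = 48.96 now.
Offer 41 < 48.96, so the acquirer rejects.

Reject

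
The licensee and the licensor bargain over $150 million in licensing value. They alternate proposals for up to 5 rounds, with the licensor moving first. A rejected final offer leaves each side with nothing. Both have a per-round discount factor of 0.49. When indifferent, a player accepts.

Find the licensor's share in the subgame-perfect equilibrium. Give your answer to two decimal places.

Round 5 (the licensor proposes): the licensee will accept anything ≥ 0, so the licensor offers 0 and keeps 150.
Round 4 (the licensee proposes): the licensor can get 150 next round, worth 0.49 × 150 = 73.5 now. The licensee offers 73.5 and keeps 150 − 73.5 = 76.5.
Round 3 (the licensor proposes): the licensee can get 76.5 next round, worth 0.49 × 76.5 = 37.485 now; the licensor offers that and keeps 112.515.
Round 2 (the licensee proposes): the licensor can get 112.515 next round, worth 0.49 × 112.515 = 55.13235 now; the licensee offers that and keeps 94.86765.
Round 1 (the licensor proposes): the licensee can get 94.86765 next round, worth 0.49 × 94.86765 = 46.4851485 now. The licensor offers 46.4851485 and keeps 150 − 46.4851485 = 103.5148515.

103.51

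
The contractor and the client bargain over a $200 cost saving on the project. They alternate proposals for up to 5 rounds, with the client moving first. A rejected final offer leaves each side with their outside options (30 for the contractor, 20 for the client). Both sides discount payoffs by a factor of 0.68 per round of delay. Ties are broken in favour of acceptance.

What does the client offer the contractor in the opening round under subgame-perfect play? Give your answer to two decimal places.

70.06

Round 5 (the client proposes): the contractor gets 30 if talks fail, so the client offers 30 and keeps 170.
Round 4 (the contractor proposes): the client can get 170 next round, worth 0.68 × 170 = 115.6 now. The contractor offers 115.6 and keeps 200 − 115.6 = 84.4.
Round 3 (the client proposes): the contractor can get 84.4 next round, worth 0.68 × 84.4 = 57.392 now. The client offers 57.392 and keeps 200 − 57.392 = 142.608.
Round 2 (the contractor proposes): the client can get 142.608 next round, worth 0.68 × 142.608 = 96.97344 now. The contractor offers 96.97344 and keeps 200 − 96.97344 = 103.02656.
Round 1 (the client proposes): the contractor can get 103.02656 next round, worth 0.68 × 103.02656 = 70.0580608 now. The client offers 70.0580608 and keeps 200 − 70.0580608 = 129.9419392.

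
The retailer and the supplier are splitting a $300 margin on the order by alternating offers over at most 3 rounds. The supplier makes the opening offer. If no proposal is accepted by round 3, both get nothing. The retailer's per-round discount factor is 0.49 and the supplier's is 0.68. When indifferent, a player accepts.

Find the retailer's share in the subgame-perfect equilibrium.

47.04

Round 3 (the supplier proposes): the retailer will accept anything ≥ 0, so the supplier offers 0 and keeps 300.
Round 2 (the retailer proposes): the supplier can get 300 next round, worth 0.68 × 300 = 204 now, so the retailer offers 204, keeping 96.
Round 1 (the supplier proposes): the retailer can get 96 next round, worth 0.49 × 96 = 47.04 now; the supplier offers that and keeps 252.96.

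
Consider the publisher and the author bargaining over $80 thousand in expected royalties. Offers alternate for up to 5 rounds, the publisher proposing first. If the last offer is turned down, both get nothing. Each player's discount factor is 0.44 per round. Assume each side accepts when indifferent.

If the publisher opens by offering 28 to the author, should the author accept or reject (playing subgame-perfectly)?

Accept

Round 5 (the publisher proposes): the author will accept anything ≥ 0, so the publisher offers 0 and keeps 80.
Round 4 (the author proposes): the publisher can get 80 next round, worth 0.44 × 80 = 35.2 now, so the author offers 35.2, keeping 44.8.
Round 3 (the publisher proposes): the author can get 44.8 next round, worth 0.44 × 44.8 = 19.712 now; the publisher offers that and keeps 60.288.
Round 2 (the author proposes): the publisher can get 60.288 next round, worth 0.44 × 60.288 = 26.52672 now. The author offers 26.52672 and keeps 80 − 26.52672 = 53.47328.
So by rejecting in round 1, the author gets 53.47328 next round, worth 0.44 × 53.47328 = 23.5282432 now.
Offer 28 ≥ 23.5282432, so the author accepts.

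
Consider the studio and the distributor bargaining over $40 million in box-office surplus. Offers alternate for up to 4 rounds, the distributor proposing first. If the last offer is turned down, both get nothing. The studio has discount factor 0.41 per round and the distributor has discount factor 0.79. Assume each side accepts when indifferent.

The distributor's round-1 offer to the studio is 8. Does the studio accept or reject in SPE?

Round 4 (the studio proposes): the distributor will accept anything ≥ 0, so the studio offers 0 and keeps 40.
Round 3 (the distributor proposes): the studio can get 40 next round, worth 0.41 × 40 = 16.4 now, so the distributor offers 16.4, keeping 23.6.
Round 2 (the studio proposes): the distributor can get 23.6 next round, worth 0.79 × 23.6 = 18.644 now. The studio offers 18.644 and keeps 40 − 18.644 = 21.356.
So by rejecting in round 1, the studio gets 21.356 next round, worth 0.41 × 21.356 = 8.75596 now.
Offer 8 < 8.75596, so the studio rejects.

Reject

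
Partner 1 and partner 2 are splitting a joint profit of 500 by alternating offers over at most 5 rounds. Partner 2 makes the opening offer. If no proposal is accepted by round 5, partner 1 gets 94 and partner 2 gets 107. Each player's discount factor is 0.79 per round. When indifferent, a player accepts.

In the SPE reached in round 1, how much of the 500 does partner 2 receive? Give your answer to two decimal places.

Round 5 (partner 2 proposes): partner 1 gets 94 if talks fail, so partner 2 offers 94 and keeps 406.
Round 4 (partner 1 proposes): partner 2 can get 406 next round, worth 0.79 × 406 = 320.74 now; partner 1 offers that and keeps 179.26.
Round 3 (partner 2 proposes): partner 1 can get 179.26 next round, worth 0.79 × 179.26 = 141.6154 now; partner 2 offers that and keeps 358.3846.
Round 2 (partner 1 proposes): partner 2 can get 358.3846 next round, worth 0.79 × 358.3846 = 283.123834 now; partner 1 offers that and keeps 216.876166.
Round 1 (partner 2 proposes): partner 1 can get 216.876166 next round, worth 0.79 × 216.876166 = 171.33217114 now. Partner 2 offers 171.33217114 and keeps 500 − 171.33217114 = 328.66782886.

328.67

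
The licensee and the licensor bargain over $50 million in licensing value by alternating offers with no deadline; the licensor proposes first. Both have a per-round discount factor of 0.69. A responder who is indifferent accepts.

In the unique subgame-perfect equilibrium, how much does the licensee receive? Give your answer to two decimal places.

Let x be the licensor's share when the licensor proposes and y be the licensee's share when the licensee proposes.
The licensee accepts iff offered ≥ 0.69·y, so x = 50 − 0.69y. Symmetrically y = 50 − 0.69x.
Substituting: x = 50 − 0.69(50 − 0.69x), giving x(1 − 0.69·0.69) = 50(1 − 0.69).
So x = 50 × 0.31 / 0.5239 ≈ 29.5858, and the licensee receives 50 − x ≈ 20.4142.

20.41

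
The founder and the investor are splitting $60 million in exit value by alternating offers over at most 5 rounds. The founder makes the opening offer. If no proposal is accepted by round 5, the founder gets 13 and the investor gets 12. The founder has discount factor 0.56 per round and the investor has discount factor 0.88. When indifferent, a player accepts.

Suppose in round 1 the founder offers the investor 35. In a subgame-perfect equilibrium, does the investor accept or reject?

Work out the investor's continuation value if the offer is rejected.
Round 5 (the founder proposes): the investor gets 12 if talks fail, so the founder offers 12 and keeps 48.
Round 4 (the investor proposes): the founder can get 48 next round, worth 0.56 × 48 = 26.88 now; the investor offers that and keeps 33.12.
Round 3 (the founder proposes): the investor can get 33.12 next round, worth 0.88 × 33.12 = 29.1456 now; the founder offers that and keeps 30.8544.
Round 2 (the investor proposes): the founder can get 30.8544 next round, worth 0.56 × 30.8544 = 17.278464 now, so the investor offers 17.278464, keeping 42.721536.
So by rejecting in round 1, the investor gets 42.721536 next round, worth 0.88 × 42.721536 = 37.59495168 now.
Offer 35 < 37.59495168, so the investor rejects.

Reject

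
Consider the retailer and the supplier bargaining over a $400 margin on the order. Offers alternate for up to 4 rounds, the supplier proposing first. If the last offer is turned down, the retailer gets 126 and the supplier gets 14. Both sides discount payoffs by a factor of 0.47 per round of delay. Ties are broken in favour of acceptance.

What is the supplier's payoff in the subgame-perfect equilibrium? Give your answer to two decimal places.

260.28

Round 4 (the retailer proposes): the supplier gets 14 if talks fail, so the retailer offers 14 and keeps 386.
Round 3 (the supplier proposes): the retailer can get 386 next round, worth 0.47 × 386 = 181.42 now; the supplier offers that and keeps 218.58.
Round 2 (the retailer proposes): the supplier can get 218.58 next round, worth 0.47 × 218.58 = 102.7326 now, so the retailer offers 102.7326, keeping 297.2674.
Round 1 (the supplier proposes): the retailer can get 297.2674 next round, worth 0.47 × 297.2674 = 139.715678 now; the supplier offers that and keeps 260.284322.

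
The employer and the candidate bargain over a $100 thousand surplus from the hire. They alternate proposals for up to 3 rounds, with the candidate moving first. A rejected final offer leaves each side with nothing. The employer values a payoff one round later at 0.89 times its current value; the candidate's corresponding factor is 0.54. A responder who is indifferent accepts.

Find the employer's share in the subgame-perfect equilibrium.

40.94

Round 3 (the candidate proposes): the employer will accept anything ≥ 0, so the candidate offers 0 and keeps 100.
Round 2 (the employer proposes): the candidate can get 100 next round, worth 0.54 × 100 = 54 now, so the employer offers 54, keeping 46.
Round 1 (the candidate proposes): the employer can get 46 next round, worth 0.89 × 46 = 40.94 now, so the candidate offers 40.94, keeping 59.06.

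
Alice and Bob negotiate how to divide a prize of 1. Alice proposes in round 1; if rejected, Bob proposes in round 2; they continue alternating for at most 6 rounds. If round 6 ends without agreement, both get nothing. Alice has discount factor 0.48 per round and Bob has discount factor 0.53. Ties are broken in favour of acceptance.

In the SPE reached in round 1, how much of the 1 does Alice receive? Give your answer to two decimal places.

Round 6 (Bob proposes): Alice will accept anything ≥ 0, so Bob offers 0 and keeps 1.
Round 5 (Alice proposes): Bob can get 1 next round, worth 0.53 × 1 = 0.53 now, so Alice offers 0.53, keeping 0.47.
Round 4 (Bob proposes): Alice can get 0.47 next round, worth 0.48 × 0.47 = 0.2256 now. Bob offers 0.2256 and keeps 1 − 0.2256 = 0.7744.
Round 3 (Alice proposes): Bob can get 0.7744 next round, worth 0.53 × 0.7744 = 0.410432 now, so Alice offers 0.410432, keeping 0.589568.
Round 2 (Bob proposes): Alice can get 0.589568 next round, worth 0.48 × 0.589568 = 0.28299264 now; Bob offers that and keeps 0.71700736.
Round 1 (Alice proposes): Bob can get 0.71700736 next round, worth 0.53 × 0.71700736 = 0.3800139008 now; Alice offers that and keeps 0.6199860992.

0.62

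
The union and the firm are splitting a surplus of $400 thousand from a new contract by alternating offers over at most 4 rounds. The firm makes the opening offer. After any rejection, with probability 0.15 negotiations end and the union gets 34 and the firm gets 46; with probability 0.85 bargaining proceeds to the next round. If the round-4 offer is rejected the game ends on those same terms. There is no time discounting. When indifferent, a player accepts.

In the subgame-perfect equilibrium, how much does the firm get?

By backward induction:
Round 4 (the union proposes): the firm gets 46 if talks fail, so the union offers 46 and keeps 354.
Round 3 (the firm proposes): rejecting gives the union an expected 0.85 × 354 + 0.15 × 34 = 306, so the firm offers 306, keeping 94.
Round 2 (the union proposes): rejecting gives the firm an expected 0.85 × 94 + 0.15 × 46 = 86.8, so the union offers 86.8, keeping 313.2.
Round 1 (the firm proposes): rejecting gives the union an expected 0.85 × 313.2 + 0.15 × 34 = 271.32. The firm offers 271.32 and keeps 400 − 271.32 = 128.68.

128.68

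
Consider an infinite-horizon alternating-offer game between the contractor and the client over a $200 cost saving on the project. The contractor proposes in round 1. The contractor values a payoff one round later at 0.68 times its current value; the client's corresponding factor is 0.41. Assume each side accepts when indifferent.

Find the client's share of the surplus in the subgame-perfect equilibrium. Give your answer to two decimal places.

Let x be the contractor's share when the contractor proposes and y be the client's share when the client proposes.
The client accepts iff offered ≥ 0.41·y, so x = 200 − 0.41y. Symmetrically y = 200 − 0.68x.
Substituting: x = 200 − 0.41(200 − 0.68x), giving x(1 − 0.68·0.41) = 200(1 − 0.41).
So x = 200 × 0.59 / 0.7212 ≈ 163.6162, and the client receives 200 − x ≈ 36.3838.

36.38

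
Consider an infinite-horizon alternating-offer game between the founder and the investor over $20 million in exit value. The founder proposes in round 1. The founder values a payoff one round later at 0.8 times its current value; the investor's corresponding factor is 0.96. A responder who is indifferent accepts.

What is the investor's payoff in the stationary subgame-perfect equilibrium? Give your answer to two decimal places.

In a stationary SPE each proposer offers the other exactly their discounted continuation value.
If the founder keeps x when proposing and the investor keeps y when proposing, then x = 20 − 0.96y and y = 20 − 0.8x.
Solving: x = 20(1 − 0.96) / (1 − 0.8·0.96) = 0.8 / 0.232 ≈ 3.4483.
The investor gets 20 − 3.4483 ≈ 16.5517.

16.55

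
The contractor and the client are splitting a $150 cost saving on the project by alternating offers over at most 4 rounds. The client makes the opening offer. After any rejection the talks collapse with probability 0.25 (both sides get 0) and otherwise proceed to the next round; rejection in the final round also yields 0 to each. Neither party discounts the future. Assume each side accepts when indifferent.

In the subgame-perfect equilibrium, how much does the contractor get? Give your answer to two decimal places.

91.41

By backward induction:
Round 4 (the contractor proposes): the client will accept anything ≥ 0, so the contractor offers 0 and keeps 150.
Round 3 (the client proposes): rejecting gives the contractor an expected 0.75 × 150 = 112.5, so the client offers 112.5, keeping 37.5.
Round 2 (the contractor proposes): rejecting gives the client an expected 0.75 × 37.5 = 28.125; the contractor offers that and keeps 121.875.
Round 1 (the client proposes): rejecting gives the contractor an expected 0.75 × 121.875 = 91.40625; the client offers that and keeps 58.59375.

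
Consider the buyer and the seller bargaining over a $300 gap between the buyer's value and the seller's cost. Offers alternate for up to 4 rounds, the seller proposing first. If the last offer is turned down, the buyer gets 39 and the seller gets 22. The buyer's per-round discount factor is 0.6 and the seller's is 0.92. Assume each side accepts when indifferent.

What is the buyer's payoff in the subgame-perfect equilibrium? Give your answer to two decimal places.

106.47

Round 4 (the buyer proposes): the seller gets 22 if talks fail, so the buyer offers 22 and keeps 278.
Round 3 (the seller proposes): the buyer can get 278 next round, worth 0.6 × 278 = 166.8 now, so the seller offers 166.8, keeping 133.2.
Round 2 (the buyer proposes): the seller can get 133.2 next round, worth 0.92 × 133.2 = 122.544 now; the buyer offers that and keeps 177.456.
Round 1 (the seller proposes): the buyer can get 177.456 next round, worth 0.6 × 177.456 = 106.4736 now; the seller offers that and keeps 193.5264.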